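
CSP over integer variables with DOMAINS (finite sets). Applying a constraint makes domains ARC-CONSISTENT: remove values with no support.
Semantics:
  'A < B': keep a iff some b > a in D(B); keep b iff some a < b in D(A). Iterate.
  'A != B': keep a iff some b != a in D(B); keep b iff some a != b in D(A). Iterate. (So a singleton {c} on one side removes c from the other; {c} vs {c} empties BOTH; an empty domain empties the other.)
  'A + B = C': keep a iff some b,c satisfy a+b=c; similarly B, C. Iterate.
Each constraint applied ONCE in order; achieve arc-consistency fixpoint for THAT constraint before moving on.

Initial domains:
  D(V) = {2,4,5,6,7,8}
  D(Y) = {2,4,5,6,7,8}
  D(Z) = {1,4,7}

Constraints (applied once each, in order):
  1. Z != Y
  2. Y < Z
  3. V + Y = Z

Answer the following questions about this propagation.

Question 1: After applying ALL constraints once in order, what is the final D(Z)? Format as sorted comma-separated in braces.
Constraint 1 (Z != Y) on D(Z)={1,4,7} D(Y)={2,4,5,6,7,8}: no change
Constraint 2 (Y < Z) on D(Y)={2,4,5,6,7,8} D(Z)={1,4,7}: Y {2,4,5,6,7,8}->{2,4,5,6}; Z {1,4,7}->{4,7}
Constraint 3 (V + Y = Z) on D(V)={2,4,5,6,7,8} D(Y)={2,4,5,6} D(Z)={4,7}: V {2,4,5,6,7,8}->{2,5}; Y {2,4,5,6}->{2,5}
So after all 3 constraints: D(Z) = {4,7}

Answer: {4,7}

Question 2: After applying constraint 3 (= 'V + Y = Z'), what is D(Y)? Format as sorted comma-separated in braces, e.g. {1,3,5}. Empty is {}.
Answer: {2,5}

Derivation:
Constraint 1 (Z != Y) on D(Z)={1,4,7} D(Y)={2,4,5,6,7,8}: no change
Constraint 2 (Y < Z) on D(Y)={2,4,5,6,7,8} D(Z)={1,4,7}: Y {2,4,5,6,7,8}->{2,4,5,6}; Z {1,4,7}->{4,7}
Constraint 3 (V + Y = Z) on D(V)={2,4,5,6,7,8} D(Y)={2,4,5,6} D(Z)={4,7}: V {2,4,5,6,7,8}->{2,5}; Y {2,4,5,6}->{2,5}
So after constraint 3: D(Y) = {2,5}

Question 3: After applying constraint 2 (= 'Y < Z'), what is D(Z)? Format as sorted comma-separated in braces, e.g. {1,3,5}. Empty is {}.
Constraint 1 (Z != Y) on D(Z)={1,4,7} D(Y)={2,4,5,6,7,8}: no change
Constraint 2 (Y < Z) on D(Y)={2,4,5,6,7,8} D(Z)={1,4,7}: Y {2,4,5,6,7,8}->{2,4,5,6}; Z {1,4,7}->{4,7}
So after constraint 2: D(Z) = {4,7}

Answer: {4,7}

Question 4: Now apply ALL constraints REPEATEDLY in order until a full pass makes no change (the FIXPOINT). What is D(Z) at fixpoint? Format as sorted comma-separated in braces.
pass 0 (initial): D(Z)={1,4,7}
pass 1: V {2,4,5,6,7,8}->{2,5}; Y {2,4,5,6,7,8}->{2,5}; Z {1,4,7}->{4,7}
pass 2: no change
Fixpoint after 2 passes: D(Z) = {4,7}

Answer: {4,7}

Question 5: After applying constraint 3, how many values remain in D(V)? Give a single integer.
Answer: 2

Derivation:
Constraint 1 (Z != Y) on D(Z)={1,4,7} D(Y)={2,4,5,6,7,8}: no change
Constraint 2 (Y < Z) on D(Y)={2,4,5,6,7,8} D(Z)={1,4,7}: Y {2,4,5,6,7,8}->{2,4,5,6}; Z {1,4,7}->{4,7}
Constraint 3 (V + Y = Z) on D(V)={2,4,5,6,7,8} D(Y)={2,4,5,6} D(Z)={4,7}: V {2,4,5,6,7,8}->{2,5}; Y {2,4,5,6}->{2,5}
So after constraint 3: D(V)={2,5}, size = 2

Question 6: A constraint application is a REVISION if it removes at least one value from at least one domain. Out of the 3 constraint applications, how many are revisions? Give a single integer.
Answer: 2

Derivation:
Constraint 1 (Z != Y) on D(Z)={1,4,7} D(Y)={2,4,5,6,7,8}: no change => not a revision
Constraint 2 (Y < Z) on D(Y)={2,4,5,6,7,8} D(Z)={1,4,7}: Y {2,4,5,6,7,8}->{2,4,5,6}; Z {1,4,7}->{4,7} => REVISION
Constraint 3 (V + Y = Z) on D(V)={2,4,5,6,7,8} D(Y)={2,4,5,6} D(Z)={4,7}: V {2,4,5,6,7,8}->{2,5}; Y {2,4,5,6}->{2,5} => REVISION
Total revisions = 2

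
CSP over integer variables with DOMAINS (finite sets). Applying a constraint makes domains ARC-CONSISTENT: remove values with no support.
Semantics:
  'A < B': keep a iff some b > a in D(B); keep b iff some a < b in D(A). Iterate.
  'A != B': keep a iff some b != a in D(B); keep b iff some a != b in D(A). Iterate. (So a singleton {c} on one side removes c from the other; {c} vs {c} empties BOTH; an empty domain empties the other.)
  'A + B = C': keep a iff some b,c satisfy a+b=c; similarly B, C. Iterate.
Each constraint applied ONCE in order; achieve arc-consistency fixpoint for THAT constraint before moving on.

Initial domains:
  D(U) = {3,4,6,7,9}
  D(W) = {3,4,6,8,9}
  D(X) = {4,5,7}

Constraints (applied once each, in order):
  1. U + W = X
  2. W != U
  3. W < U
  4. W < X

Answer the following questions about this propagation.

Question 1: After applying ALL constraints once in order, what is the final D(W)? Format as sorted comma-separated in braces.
Answer: {3}

Derivation:
Constraint 1 (U + W = X) on D(U)={3,4,6,7,9} D(W)={3,4,6,8,9} D(X)={4,5,7}: U {3,4,6,7,9}->{3,4}; W {3,4,6,8,9}->{3,4}; X {4,5,7}->{7}
Constraint 2 (W != U) on D(W)={3,4} D(U)={3,4}: no change
Constraint 3 (W < U) on D(W)={3,4} D(U)={3,4}: W {3,4}->{3}; U {3,4}->{4}
Constraint 4 (W < X) on D(W)={3} D(X)={7}: no change
So after all 4 constraints: D(W) = {3}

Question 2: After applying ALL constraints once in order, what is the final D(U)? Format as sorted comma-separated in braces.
Constraint 1 (U + W = X) on D(U)={3,4,6,7,9} D(W)={3,4,6,8,9} D(X)={4,5,7}: U {3,4,6,7,9}->{3,4}; W {3,4,6,8,9}->{3,4}; X {4,5,7}->{7}
Constraint 2 (W != U) on D(W)={3,4} D(U)={3,4}: no change
Constraint 3 (W < U) on D(W)={3,4} D(U)={3,4}: W {3,4}->{3}; U {3,4}->{4}
Constraint 4 (W < X) on D(W)={3} D(X)={7}: no change
So after all 4 constraints: D(U) = {4}

Answer: {4}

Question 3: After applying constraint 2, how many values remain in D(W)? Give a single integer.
Constraint 1 (U + W = X) on D(U)={3,4,6,7,9} D(W)={3,4,6,8,9} D(X)={4,5,7}: U {3,4,6,7,9}->{3,4}; W {3,4,6,8,9}->{3,4}; X {4,5,7}->{7}
Constraint 2 (W != U) on D(W)={3,4} D(U)={3,4}: no change
So after constraint 2: D(W)={3,4}, size = 2

Answer: 2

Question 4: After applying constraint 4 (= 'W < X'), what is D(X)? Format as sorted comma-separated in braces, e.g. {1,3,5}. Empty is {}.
Constraint 1 (U + W = X) on D(U)={3,4,6,7,9} D(W)={3,4,6,8,9} D(X)={4,5,7}: U {3,4,6,7,9}->{3,4}; W {3,4,6,8,9}->{3,4}; X {4,5,7}->{7}
Constraint 2 (W != U) on D(W)={3,4} D(U)={3,4}: no change
Constraint 3 (W < U) on D(W)={3,4} D(U)={3,4}: W {3,4}->{3}; U {3,4}->{4}
Constraint 4 (W < X) on D(W)={3} D(X)={7}: no change
So after constraint 4: D(X) = {7}

Answer: {7}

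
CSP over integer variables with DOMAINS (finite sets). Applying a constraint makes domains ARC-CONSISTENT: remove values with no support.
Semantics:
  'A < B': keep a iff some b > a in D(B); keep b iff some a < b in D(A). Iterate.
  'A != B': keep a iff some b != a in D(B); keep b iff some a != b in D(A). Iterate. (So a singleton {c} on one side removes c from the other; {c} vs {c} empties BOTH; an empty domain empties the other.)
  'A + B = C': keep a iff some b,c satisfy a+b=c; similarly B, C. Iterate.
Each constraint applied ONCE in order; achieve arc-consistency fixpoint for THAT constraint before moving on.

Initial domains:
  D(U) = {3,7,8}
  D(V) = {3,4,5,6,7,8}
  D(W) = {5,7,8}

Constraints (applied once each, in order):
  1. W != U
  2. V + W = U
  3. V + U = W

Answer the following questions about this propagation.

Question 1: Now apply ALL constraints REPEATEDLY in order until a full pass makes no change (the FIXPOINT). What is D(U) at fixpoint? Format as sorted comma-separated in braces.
Answer: {}

Derivation:
pass 0 (initial): D(U)={3,7,8}
pass 1: U {3,7,8}->{}; V {3,4,5,6,7,8}->{}; W {5,7,8}->{}
pass 2: no change
Fixpoint after 2 passes: D(U) = {}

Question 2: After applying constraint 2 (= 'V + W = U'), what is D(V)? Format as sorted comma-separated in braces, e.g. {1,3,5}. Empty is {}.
Constraint 1 (W != U) on D(W)={5,7,8} D(U)={3,7,8}: no change
Constraint 2 (V + W = U) on D(V)={3,4,5,6,7,8} D(W)={5,7,8} D(U)={3,7,8}: V {3,4,5,6,7,8}->{3}; W {5,7,8}->{5}; U {3,7,8}->{8}
So after constraint 2: D(V) = {3}

Answer: {3}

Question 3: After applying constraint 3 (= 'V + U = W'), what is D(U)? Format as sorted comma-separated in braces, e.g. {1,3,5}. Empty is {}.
Constraint 1 (W != U) on D(W)={5,7,8} D(U)={3,7,8}: no change
Constraint 2 (V + W = U) on D(V)={3,4,5,6,7,8} D(W)={5,7,8} D(U)={3,7,8}: V {3,4,5,6,7,8}->{3}; W {5,7,8}->{5}; U {3,7,8}->{8}
Constraint 3 (V + U = W) on D(V)={3} D(U)={8} D(W)={5}: V {3}->{}; U {8}->{}; W {5}->{}
So after constraint 3: D(U) = {}

Answer: {}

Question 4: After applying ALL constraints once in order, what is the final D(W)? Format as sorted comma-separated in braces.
Answer: {}

Derivation:
Constraint 1 (W != U) on D(W)={5,7,8} D(U)={3,7,8}: no change
Constraint 2 (V + W = U) on D(V)={3,4,5,6,7,8} D(W)={5,7,8} D(U)={3,7,8}: V {3,4,5,6,7,8}->{3}; W {5,7,8}->{5}; U {3,7,8}->{8}
Constraint 3 (V + U = W) on D(V)={3} D(U)={8} D(W)={5}: V {3}->{}; U {8}->{}; W {5}->{}
So after all 3 constraints: D(W) = {}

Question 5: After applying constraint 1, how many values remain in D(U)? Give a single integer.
Answer: 3

Derivation:
Constraint 1 (W != U) on D(W)={5,7,8} D(U)={3,7,8}: no change
So after constraint 1: D(U)={3,7,8}, size = 3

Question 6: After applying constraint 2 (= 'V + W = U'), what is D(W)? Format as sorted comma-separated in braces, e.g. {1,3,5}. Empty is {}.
Constraint 1 (W != U) on D(W)={5,7,8} D(U)={3,7,8}: no change
Constraint 2 (V + W = U) on D(V)={3,4,5,6,7,8} D(W)={5,7,8} D(U)={3,7,8}: V {3,4,5,6,7,8}->{3}; W {5,7,8}->{5}; U {3,7,8}->{8}
So after constraint 2: D(W) = {5}

Answer: {5}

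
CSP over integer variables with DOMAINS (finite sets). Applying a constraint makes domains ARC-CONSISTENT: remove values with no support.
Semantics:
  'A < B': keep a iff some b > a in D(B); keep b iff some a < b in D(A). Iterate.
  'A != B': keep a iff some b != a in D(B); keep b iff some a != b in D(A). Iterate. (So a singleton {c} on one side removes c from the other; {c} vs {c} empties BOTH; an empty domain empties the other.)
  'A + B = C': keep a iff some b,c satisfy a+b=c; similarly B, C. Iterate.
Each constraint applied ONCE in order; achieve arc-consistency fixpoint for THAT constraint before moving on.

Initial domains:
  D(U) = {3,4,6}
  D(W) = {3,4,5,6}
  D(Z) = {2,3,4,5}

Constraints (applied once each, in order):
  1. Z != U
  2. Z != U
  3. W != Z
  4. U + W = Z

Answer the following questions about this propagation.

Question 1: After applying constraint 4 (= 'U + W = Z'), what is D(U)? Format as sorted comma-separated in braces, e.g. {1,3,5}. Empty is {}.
Answer: {}

Derivation:
Constraint 1 (Z != U) on D(Z)={2,3,4,5} D(U)={3,4,6}: no change
Constraint 2 (Z != U) on D(Z)={2,3,4,5} D(U)={3,4,6}: no change
Constraint 3 (W != Z) on D(W)={3,4,5,6} D(Z)={2,3,4,5}: no change
Constraint 4 (U + W = Z) on D(U)={3,4,6} D(W)={3,4,5,6} D(Z)={2,3,4,5}: U {3,4,6}->{}; W {3,4,5,6}->{}; Z {2,3,4,5}->{}
So after constraint 4: D(U) = {}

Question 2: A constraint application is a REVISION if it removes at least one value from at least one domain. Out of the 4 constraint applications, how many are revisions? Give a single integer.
Constraint 1 (Z != U) on D(Z)={2,3,4,5} D(U)={3,4,6}: no change => not a revision
Constraint 2 (Z != U) on D(Z)={2,3,4,5} D(U)={3,4,6}: no change => not a revision
Constraint 3 (W != Z) on D(W)={3,4,5,6} D(Z)={2,3,4,5}: no change => not a revision
Constraint 4 (U + W = Z) on D(U)={3,4,6} D(W)={3,4,5,6} D(Z)={2,3,4,5}: U {3,4,6}->{}; W {3,4,5,6}->{}; Z {2,3,4,5}->{} => REVISION
Total revisions = 1

Answer: 1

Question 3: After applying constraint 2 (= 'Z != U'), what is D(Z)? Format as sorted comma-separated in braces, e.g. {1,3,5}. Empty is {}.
Answer: {2,3,4,5}

Derivation:
Constraint 1 (Z != U) on D(Z)={2,3,4,5} D(U)={3,4,6}: no change
Constraint 2 (Z != U) on D(Z)={2,3,4,5} D(U)={3,4,6}: no change
So after constraint 2: D(Z) = {2,3,4,5}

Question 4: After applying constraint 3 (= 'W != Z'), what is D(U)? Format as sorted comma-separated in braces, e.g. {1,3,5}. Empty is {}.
Answer: {3,4,6}

Derivation:
Constraint 1 (Z != U) on D(Z)={2,3,4,5} D(U)={3,4,6}: no change
Constraint 2 (Z != U) on D(Z)={2,3,4,5} D(U)={3,4,6}: no change
Constraint 3 (W != Z) on D(W)={3,4,5,6} D(Z)={2,3,4,5}: no change
So after constraint 3: D(U) = {3,4,6}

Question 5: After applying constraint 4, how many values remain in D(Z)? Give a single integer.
Answer: 0

Derivation:
Constraint 1 (Z != U) on D(Z)={2,3,4,5} D(U)={3,4,6}: no change
Constraint 2 (Z != U) on D(Z)={2,3,4,5} D(U)={3,4,6}: no change
Constraint 3 (W != Z) on D(W)={3,4,5,6} D(Z)={2,3,4,5}: no change
Constraint 4 (U + W = Z) on D(U)={3,4,6} D(W)={3,4,5,6} D(Z)={2,3,4,5}: U {3,4,6}->{}; W {3,4,5,6}->{}; Z {2,3,4,5}->{}
So after constraint 4: D(Z)={}, size = 0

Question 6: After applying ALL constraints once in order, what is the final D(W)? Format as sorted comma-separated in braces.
Constraint 1 (Z != U) on D(Z)={2,3,4,5} D(U)={3,4,6}: no change
Constraint 2 (Z != U) on D(Z)={2,3,4,5} D(U)={3,4,6}: no change
Constraint 3 (W != Z) on D(W)={3,4,5,6} D(Z)={2,3,4,5}: no change
Constraint 4 (U + W = Z) on D(U)={3,4,6} D(W)={3,4,5,6} D(Z)={2,3,4,5}: U {3,4,6}->{}; W {3,4,5,6}->{}; Z {2,3,4,5}->{}
So after all 4 constraints: D(W) = {}

Answer: {}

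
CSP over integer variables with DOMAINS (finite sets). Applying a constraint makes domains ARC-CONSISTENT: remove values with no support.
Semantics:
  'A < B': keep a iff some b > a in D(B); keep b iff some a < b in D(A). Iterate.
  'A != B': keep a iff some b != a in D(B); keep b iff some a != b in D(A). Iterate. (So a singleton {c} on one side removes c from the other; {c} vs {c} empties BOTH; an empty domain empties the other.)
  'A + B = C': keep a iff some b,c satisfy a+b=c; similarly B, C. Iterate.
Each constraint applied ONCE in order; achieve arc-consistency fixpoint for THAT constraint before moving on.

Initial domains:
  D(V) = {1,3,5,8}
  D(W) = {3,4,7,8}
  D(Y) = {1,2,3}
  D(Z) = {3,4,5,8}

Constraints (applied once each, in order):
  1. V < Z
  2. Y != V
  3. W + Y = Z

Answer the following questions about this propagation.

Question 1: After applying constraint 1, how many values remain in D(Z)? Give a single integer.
Answer: 4

Derivation:
Constraint 1 (V < Z) on D(V)={1,3,5,8} D(Z)={3,4,5,8}: V {1,3,5,8}->{1,3,5}
So after constraint 1: D(Z)={3,4,5,8}, size = 4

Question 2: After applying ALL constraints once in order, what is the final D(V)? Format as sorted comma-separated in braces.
Constraint 1 (V < Z) on D(V)={1,3,5,8} D(Z)={3,4,5,8}: V {1,3,5,8}->{1,3,5}
Constraint 2 (Y != V) on D(Y)={1,2,3} D(V)={1,3,5}: no change
Constraint 3 (W + Y = Z) on D(W)={3,4,7,8} D(Y)={1,2,3} D(Z)={3,4,5,8}: W {3,4,7,8}->{3,4,7}; Y {1,2,3}->{1,2}; Z {3,4,5,8}->{4,5,8}
So after all 3 constraints: D(V) = {1,3,5}

Answer: {1,3,5}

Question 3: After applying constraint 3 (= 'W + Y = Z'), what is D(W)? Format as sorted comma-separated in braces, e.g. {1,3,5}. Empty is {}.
Constraint 1 (V < Z) on D(V)={1,3,5,8} D(Z)={3,4,5,8}: V {1,3,5,8}->{1,3,5}
Constraint 2 (Y != V) on D(Y)={1,2,3} D(V)={1,3,5}: no change
Constraint 3 (W + Y = Z) on D(W)={3,4,7,8} D(Y)={1,2,3} D(Z)={3,4,5,8}: W {3,4,7,8}->{3,4,7}; Y {1,2,3}->{1,2}; Z {3,4,5,8}->{4,5,8}
So after constraint 3: D(W) = {3,4,7}

Answer: {3,4,7}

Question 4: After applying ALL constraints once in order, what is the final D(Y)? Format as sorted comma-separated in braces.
Constraint 1 (V < Z) on D(V)={1,3,5,8} D(Z)={3,4,5,8}: V {1,3,5,8}->{1,3,5}
Constraint 2 (Y != V) on D(Y)={1,2,3} D(V)={1,3,5}: no change
Constraint 3 (W + Y = Z) on D(W)={3,4,7,8} D(Y)={1,2,3} D(Z)={3,4,5,8}: W {3,4,7,8}->{3,4,7}; Y {1,2,3}->{1,2}; Z {3,4,5,8}->{4,5,8}
So after all 3 constraints: D(Y) = {1,2}

Answer: {1,2}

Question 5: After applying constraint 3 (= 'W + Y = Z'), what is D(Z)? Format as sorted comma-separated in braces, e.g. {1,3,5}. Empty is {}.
Answer: {4,5,8}

Derivation:
Constraint 1 (V < Z) on D(V)={1,3,5,8} D(Z)={3,4,5,8}: V {1,3,5,8}->{1,3,5}
Constraint 2 (Y != V) on D(Y)={1,2,3} D(V)={1,3,5}: no change
Constraint 3 (W + Y = Z) on D(W)={3,4,7,8} D(Y)={1,2,3} D(Z)={3,4,5,8}: W {3,4,7,8}->{3,4,7}; Y {1,2,3}->{1,2}; Z {3,4,5,8}->{4,5,8}
So after constraint 3: D(Z) = {4,5,8}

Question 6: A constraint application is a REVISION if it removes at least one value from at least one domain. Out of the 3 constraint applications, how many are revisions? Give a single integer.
Answer: 2

Derivation:
Constraint 1 (V < Z) on D(V)={1,3,5,8} D(Z)={3,4,5,8}: V {1,3,5,8}->{1,3,5} => REVISION
Constraint 2 (Y != V) on D(Y)={1,2,3} D(V)={1,3,5}: no change => not a revision
Constraint 3 (W + Y = Z) on D(W)={3,4,7,8} D(Y)={1,2,3} D(Z)={3,4,5,8}: W {3,4,7,8}->{3,4,7}; Y {1,2,3}->{1,2}; Z {3,4,5,8}->{4,5,8} => REVISION
Total revisions = 2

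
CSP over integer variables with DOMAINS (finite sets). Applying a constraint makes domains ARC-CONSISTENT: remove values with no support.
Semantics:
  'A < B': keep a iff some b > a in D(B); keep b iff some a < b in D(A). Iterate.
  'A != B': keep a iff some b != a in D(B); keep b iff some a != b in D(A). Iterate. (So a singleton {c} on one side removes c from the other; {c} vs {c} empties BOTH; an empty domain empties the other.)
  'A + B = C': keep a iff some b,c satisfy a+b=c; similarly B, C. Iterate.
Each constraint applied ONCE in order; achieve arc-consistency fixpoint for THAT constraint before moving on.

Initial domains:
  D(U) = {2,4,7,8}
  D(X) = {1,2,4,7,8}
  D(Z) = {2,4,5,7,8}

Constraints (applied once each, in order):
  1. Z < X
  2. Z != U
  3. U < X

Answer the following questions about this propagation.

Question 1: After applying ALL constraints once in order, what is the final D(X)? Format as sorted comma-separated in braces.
Constraint 1 (Z < X) on D(Z)={2,4,5,7,8} D(X)={1,2,4,7,8}: Z {2,4,5,7,8}->{2,4,5,7}; X {1,2,4,7,8}->{4,7,8}
Constraint 2 (Z != U) on D(Z)={2,4,5,7} D(U)={2,4,7,8}: no change
Constraint 3 (U < X) on D(U)={2,4,7,8} D(X)={4,7,8}: U {2,4,7,8}->{2,4,7}
So after all 3 constraints: D(X) = {4,7,8}

Answer: {4,7,8}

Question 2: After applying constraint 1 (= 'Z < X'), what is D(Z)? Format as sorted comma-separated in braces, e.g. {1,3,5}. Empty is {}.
Constraint 1 (Z < X) on D(Z)={2,4,5,7,8} D(X)={1,2,4,7,8}: Z {2,4,5,7,8}->{2,4,5,7}; X {1,2,4,7,8}->{4,7,8}
So after constraint 1: D(Z) = {2,4,5,7}

Answer: {2,4,5,7}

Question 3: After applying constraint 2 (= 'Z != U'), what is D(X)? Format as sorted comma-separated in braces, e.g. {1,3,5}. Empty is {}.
Constraint 1 (Z < X) on D(Z)={2,4,5,7,8} D(X)={1,2,4,7,8}: Z {2,4,5,7,8}->{2,4,5,7}; X {1,2,4,7,8}->{4,7,8}
Constraint 2 (Z != U) on D(Z)={2,4,5,7} D(U)={2,4,7,8}: no change
So after constraint 2: D(X) = {4,7,8}

Answer: {4,7,8}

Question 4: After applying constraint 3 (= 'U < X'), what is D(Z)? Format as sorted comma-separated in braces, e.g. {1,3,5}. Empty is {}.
Constraint 1 (Z < X) on D(Z)={2,4,5,7,8} D(X)={1,2,4,7,8}: Z {2,4,5,7,8}->{2,4,5,7}; X {1,2,4,7,8}->{4,7,8}
Constraint 2 (Z != U) on D(Z)={2,4,5,7} D(U)={2,4,7,8}: no change
Constraint 3 (U < X) on D(U)={2,4,7,8} D(X)={4,7,8}: U {2,4,7,8}->{2,4,7}
So after constraint 3: D(Z) = {2,4,5,7}

Answer: {2,4,5,7}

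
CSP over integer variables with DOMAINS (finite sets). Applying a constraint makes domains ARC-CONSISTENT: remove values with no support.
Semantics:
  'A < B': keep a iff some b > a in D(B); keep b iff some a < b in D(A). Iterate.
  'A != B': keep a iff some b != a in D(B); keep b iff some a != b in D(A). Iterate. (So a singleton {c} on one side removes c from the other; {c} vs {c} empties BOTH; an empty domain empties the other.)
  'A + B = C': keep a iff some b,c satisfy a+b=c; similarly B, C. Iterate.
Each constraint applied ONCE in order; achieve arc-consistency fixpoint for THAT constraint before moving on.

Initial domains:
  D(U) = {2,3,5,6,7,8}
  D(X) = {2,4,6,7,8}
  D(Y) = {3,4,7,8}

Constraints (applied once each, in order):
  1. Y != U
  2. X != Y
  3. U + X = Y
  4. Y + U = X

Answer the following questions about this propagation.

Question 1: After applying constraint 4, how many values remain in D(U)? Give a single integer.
Constraint 1 (Y != U) on D(Y)={3,4,7,8} D(U)={2,3,5,6,7,8}: no change
Constraint 2 (X != Y) on D(X)={2,4,6,7,8} D(Y)={3,4,7,8}: no change
Constraint 3 (U + X = Y) on D(U)={2,3,5,6,7,8} D(X)={2,4,6,7,8} D(Y)={3,4,7,8}: U {2,3,5,6,7,8}->{2,3,5,6}; X {2,4,6,7,8}->{2,4,6}; Y {3,4,7,8}->{4,7,8}
Constraint 4 (Y + U = X) on D(Y)={4,7,8} D(U)={2,3,5,6} D(X)={2,4,6}: Y {4,7,8}->{4}; U {2,3,5,6}->{2}; X {2,4,6}->{6}
So after constraint 4: D(U)={2}, size = 1

Answer: 1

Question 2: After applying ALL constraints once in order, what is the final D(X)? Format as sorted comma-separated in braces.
Constraint 1 (Y != U) on D(Y)={3,4,7,8} D(U)={2,3,5,6,7,8}: no change
Constraint 2 (X != Y) on D(X)={2,4,6,7,8} D(Y)={3,4,7,8}: no change
Constraint 3 (U + X = Y) on D(U)={2,3,5,6,7,8} D(X)={2,4,6,7,8} D(Y)={3,4,7,8}: U {2,3,5,6,7,8}->{2,3,5,6}; X {2,4,6,7,8}->{2,4,6}; Y {3,4,7,8}->{4,7,8}
Constraint 4 (Y + U = X) on D(Y)={4,7,8} D(U)={2,3,5,6} D(X)={2,4,6}: Y {4,7,8}->{4}; U {2,3,5,6}->{2}; X {2,4,6}->{6}
So after all 4 constraints: D(X) = {6}

Answer: {6}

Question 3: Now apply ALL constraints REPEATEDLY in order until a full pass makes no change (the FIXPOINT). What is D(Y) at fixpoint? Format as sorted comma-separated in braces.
Answer: {}

Derivation:
pass 0 (initial): D(Y)={3,4,7,8}
pass 1: U {2,3,5,6,7,8}->{2}; X {2,4,6,7,8}->{6}; Y {3,4,7,8}->{4}
pass 2: U {2}->{}; X {6}->{}; Y {4}->{}
pass 3: no change
Fixpoint after 3 passes: D(Y) = {}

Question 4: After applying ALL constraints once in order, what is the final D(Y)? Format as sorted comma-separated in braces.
Constraint 1 (Y != U) on D(Y)={3,4,7,8} D(U)={2,3,5,6,7,8}: no change
Constraint 2 (X != Y) on D(X)={2,4,6,7,8} D(Y)={3,4,7,8}: no change
Constraint 3 (U + X = Y) on D(U)={2,3,5,6,7,8} D(X)={2,4,6,7,8} D(Y)={3,4,7,8}: U {2,3,5,6,7,8}->{2,3,5,6}; X {2,4,6,7,8}->{2,4,6}; Y {3,4,7,8}->{4,7,8}
Constraint 4 (Y + U = X) on D(Y)={4,7,8} D(U)={2,3,5,6} D(X)={2,4,6}: Y {4,7,8}->{4}; U {2,3,5,6}->{2}; X {2,4,6}->{6}
So after all 4 constraints: D(Y) = {4}

Answer: {4}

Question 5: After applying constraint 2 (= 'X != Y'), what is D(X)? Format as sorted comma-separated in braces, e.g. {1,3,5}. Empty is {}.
Answer: {2,4,6,7,8}

Derivation:
Constraint 1 (Y != U) on D(Y)={3,4,7,8} D(U)={2,3,5,6,7,8}: no change
Constraint 2 (X != Y) on D(X)={2,4,6,7,8} D(Y)={3,4,7,8}: no change
So after constraint 2: D(X) = {2,4,6,7,8}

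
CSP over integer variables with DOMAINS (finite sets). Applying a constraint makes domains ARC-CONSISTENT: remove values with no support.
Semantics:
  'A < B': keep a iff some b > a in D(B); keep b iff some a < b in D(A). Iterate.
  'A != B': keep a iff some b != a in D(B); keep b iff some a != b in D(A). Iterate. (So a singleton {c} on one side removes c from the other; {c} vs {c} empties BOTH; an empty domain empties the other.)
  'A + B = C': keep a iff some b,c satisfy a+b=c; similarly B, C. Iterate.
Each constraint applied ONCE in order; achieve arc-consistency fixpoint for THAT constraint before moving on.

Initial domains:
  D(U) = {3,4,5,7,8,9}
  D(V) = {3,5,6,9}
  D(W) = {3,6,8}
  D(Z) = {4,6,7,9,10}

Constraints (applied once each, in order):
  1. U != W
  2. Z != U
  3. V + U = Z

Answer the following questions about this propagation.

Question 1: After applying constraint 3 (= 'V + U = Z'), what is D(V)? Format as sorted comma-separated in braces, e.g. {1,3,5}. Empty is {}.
Constraint 1 (U != W) on D(U)={3,4,5,7,8,9} D(W)={3,6,8}: no change
Constraint 2 (Z != U) on D(Z)={4,6,7,9,10} D(U)={3,4,5,7,8,9}: no change
Constraint 3 (V + U = Z) on D(V)={3,5,6,9} D(U)={3,4,5,7,8,9} D(Z)={4,6,7,9,10}: V {3,5,6,9}->{3,5,6}; U {3,4,5,7,8,9}->{3,4,5,7}; Z {4,6,7,9,10}->{6,7,9,10}
So after constraint 3: D(V) = {3,5,6}

Answer: {3,5,6}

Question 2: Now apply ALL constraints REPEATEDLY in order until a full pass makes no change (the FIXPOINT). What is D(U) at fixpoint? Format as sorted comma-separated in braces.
Answer: {3,4,5,7}

Derivation:
pass 0 (initial): D(U)={3,4,5,7,8,9}
pass 1: U {3,4,5,7,8,9}->{3,4,5,7}; V {3,5,6,9}->{3,5,6}; Z {4,6,7,9,10}->{6,7,9,10}
pass 2: no change
Fixpoint after 2 passes: D(U) = {3,4,5,7}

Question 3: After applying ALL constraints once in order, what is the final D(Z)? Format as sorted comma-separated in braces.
Constraint 1 (U != W) on D(U)={3,4,5,7,8,9} D(W)={3,6,8}: no change
Constraint 2 (Z != U) on D(Z)={4,6,7,9,10} D(U)={3,4,5,7,8,9}: no change
Constraint 3 (V + U = Z) on D(V)={3,5,6,9} D(U)={3,4,5,7,8,9} D(Z)={4,6,7,9,10}: V {3,5,6,9}->{3,5,6}; U {3,4,5,7,8,9}->{3,4,5,7}; Z {4,6,7,9,10}->{6,7,9,10}
So after all 3 constraints: D(Z) = {6,7,9,10}

Answer: {6,7,9,10}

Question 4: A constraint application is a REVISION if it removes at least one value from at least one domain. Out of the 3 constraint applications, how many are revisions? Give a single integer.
Answer: 1

Derivation:
Constraint 1 (U != W) on D(U)={3,4,5,7,8,9} D(W)={3,6,8}: no change => not a revision
Constraint 2 (Z != U) on D(Z)={4,6,7,9,10} D(U)={3,4,5,7,8,9}: no change => not a revision
Constraint 3 (V + U = Z) on D(V)={3,5,6,9} D(U)={3,4,5,7,8,9} D(Z)={4,6,7,9,10}: V {3,5,6,9}->{3,5,6}; U {3,4,5,7,8,9}->{3,4,5,7}; Z {4,6,7,9,10}->{6,7,9,10} => REVISION
Total revisions = 1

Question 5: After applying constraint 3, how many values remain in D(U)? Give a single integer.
Answer: 4

Derivation:
Constraint 1 (U != W) on D(U)={3,4,5,7,8,9} D(W)={3,6,8}: no change
Constraint 2 (Z != U) on D(Z)={4,6,7,9,10} D(U)={3,4,5,7,8,9}: no change
Constraint 3 (V + U = Z) on D(V)={3,5,6,9} D(U)={3,4,5,7,8,9} D(Z)={4,6,7,9,10}: V {3,5,6,9}->{3,5,6}; U {3,4,5,7,8,9}->{3,4,5,7}; Z {4,6,7,9,10}->{6,7,9,10}
So after constraint 3: D(U)={3,4,5,7}, size = 4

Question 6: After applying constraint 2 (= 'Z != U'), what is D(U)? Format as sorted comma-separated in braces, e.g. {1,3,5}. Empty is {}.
Answer: {3,4,5,7,8,9}

Derivation:
Constraint 1 (U != W) on D(U)={3,4,5,7,8,9} D(W)={3,6,8}: no change
Constraint 2 (Z != U) on D(Z)={4,6,7,9,10} D(U)={3,4,5,7,8,9}: no change
So after constraint 2: D(U) = {3,4,5,7,8,9}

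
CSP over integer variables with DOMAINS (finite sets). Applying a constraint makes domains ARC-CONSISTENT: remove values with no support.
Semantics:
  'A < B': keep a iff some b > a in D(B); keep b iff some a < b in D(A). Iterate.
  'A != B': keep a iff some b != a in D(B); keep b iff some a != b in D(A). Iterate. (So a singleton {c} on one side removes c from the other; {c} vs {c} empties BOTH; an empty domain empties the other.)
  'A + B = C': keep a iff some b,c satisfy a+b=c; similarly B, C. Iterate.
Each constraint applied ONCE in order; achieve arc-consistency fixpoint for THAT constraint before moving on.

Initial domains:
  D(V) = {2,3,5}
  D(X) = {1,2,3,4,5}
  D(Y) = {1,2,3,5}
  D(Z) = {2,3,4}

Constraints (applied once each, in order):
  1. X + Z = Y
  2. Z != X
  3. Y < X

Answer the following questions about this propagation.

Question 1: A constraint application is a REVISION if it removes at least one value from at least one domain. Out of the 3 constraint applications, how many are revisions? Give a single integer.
Constraint 1 (X + Z = Y) on D(X)={1,2,3,4,5} D(Z)={2,3,4} D(Y)={1,2,3,5}: X {1,2,3,4,5}->{1,2,3}; Y {1,2,3,5}->{3,5} => REVISION
Constraint 2 (Z != X) on D(Z)={2,3,4} D(X)={1,2,3}: no change => not a revision
Constraint 3 (Y < X) on D(Y)={3,5} D(X)={1,2,3}: Y {3,5}->{}; X {1,2,3}->{} => REVISION
Total revisions = 2

Answer: 2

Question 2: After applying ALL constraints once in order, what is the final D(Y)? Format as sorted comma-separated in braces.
Constraint 1 (X + Z = Y) on D(X)={1,2,3,4,5} D(Z)={2,3,4} D(Y)={1,2,3,5}: X {1,2,3,4,5}->{1,2,3}; Y {1,2,3,5}->{3,5}
Constraint 2 (Z != X) on D(Z)={2,3,4} D(X)={1,2,3}: no change
Constraint 3 (Y < X) on D(Y)={3,5} D(X)={1,2,3}: Y {3,5}->{}; X {1,2,3}->{}
So after all 3 constraints: D(Y) = {}

Answer: {}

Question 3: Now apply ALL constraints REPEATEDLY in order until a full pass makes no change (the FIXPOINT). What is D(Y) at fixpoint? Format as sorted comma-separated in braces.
pass 0 (initial): D(Y)={1,2,3,5}
pass 1: X {1,2,3,4,5}->{}; Y {1,2,3,5}->{}
pass 2: Z {2,3,4}->{}
pass 3: no change
Fixpoint after 3 passes: D(Y) = {}

Answer: {}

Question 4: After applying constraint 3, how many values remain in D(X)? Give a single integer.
Answer: 0

Derivation:
Constraint 1 (X + Z = Y) on D(X)={1,2,3,4,5} D(Z)={2,3,4} D(Y)={1,2,3,5}: X {1,2,3,4,5}->{1,2,3}; Y {1,2,3,5}->{3,5}
Constraint 2 (Z != X) on D(Z)={2,3,4} D(X)={1,2,3}: no change
Constraint 3 (Y < X) on D(Y)={3,5} D(X)={1,2,3}: Y {3,5}->{}; X {1,2,3}->{}
So after constraint 3: D(X)={}, size = 0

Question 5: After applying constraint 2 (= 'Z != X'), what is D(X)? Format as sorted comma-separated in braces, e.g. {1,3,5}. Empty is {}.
Answer: {1,2,3}

Derivation:
Constraint 1 (X + Z = Y) on D(X)={1,2,3,4,5} D(Z)={2,3,4} D(Y)={1,2,3,5}: X {1,2,3,4,5}->{1,2,3}; Y {1,2,3,5}->{3,5}
Constraint 2 (Z != X) on D(Z)={2,3,4} D(X)={1,2,3}: no change
So after constraint 2: D(X) = {1,2,3}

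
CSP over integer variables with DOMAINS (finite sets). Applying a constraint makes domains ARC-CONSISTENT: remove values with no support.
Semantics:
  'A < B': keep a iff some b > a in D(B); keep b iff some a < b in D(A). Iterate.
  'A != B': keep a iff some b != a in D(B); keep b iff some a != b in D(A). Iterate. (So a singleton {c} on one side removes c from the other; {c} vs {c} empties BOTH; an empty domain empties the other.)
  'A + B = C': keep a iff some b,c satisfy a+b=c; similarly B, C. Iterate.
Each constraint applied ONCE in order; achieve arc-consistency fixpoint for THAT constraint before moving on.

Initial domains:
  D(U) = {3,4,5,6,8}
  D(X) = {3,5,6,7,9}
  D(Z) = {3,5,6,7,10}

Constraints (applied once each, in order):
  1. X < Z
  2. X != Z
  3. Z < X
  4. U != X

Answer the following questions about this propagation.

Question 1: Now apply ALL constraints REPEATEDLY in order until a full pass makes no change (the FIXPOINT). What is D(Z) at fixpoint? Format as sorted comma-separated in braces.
pass 0 (initial): D(Z)={3,5,6,7,10}
pass 1: X {3,5,6,7,9}->{6,7,9}; Z {3,5,6,7,10}->{5,6,7}
pass 2: U {3,4,5,6,8}->{}; X {6,7,9}->{}; Z {5,6,7}->{}
pass 3: no change
Fixpoint after 3 passes: D(Z) = {}

Answer: {}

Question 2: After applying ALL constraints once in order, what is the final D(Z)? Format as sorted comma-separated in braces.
Constraint 1 (X < Z) on D(X)={3,5,6,7,9} D(Z)={3,5,6,7,10}: Z {3,5,6,7,10}->{5,6,7,10}
Constraint 2 (X != Z) on D(X)={3,5,6,7,9} D(Z)={5,6,7,10}: no change
Constraint 3 (Z < X) on D(Z)={5,6,7,10} D(X)={3,5,6,7,9}: Z {5,6,7,10}->{5,6,7}; X {3,5,6,7,9}->{6,7,9}
Constraint 4 (U != X) on D(U)={3,4,5,6,8} D(X)={6,7,9}: no change
So after all 4 constraints: D(Z) = {5,6,7}

Answer: {5,6,7}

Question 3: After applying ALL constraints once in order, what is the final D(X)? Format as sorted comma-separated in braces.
Answer: {6,7,9}

Derivation:
Constraint 1 (X < Z) on D(X)={3,5,6,7,9} D(Z)={3,5,6,7,10}: Z {3,5,6,7,10}->{5,6,7,10}
Constraint 2 (X != Z) on D(X)={3,5,6,7,9} D(Z)={5,6,7,10}: no change
Constraint 3 (Z < X) on D(Z)={5,6,7,10} D(X)={3,5,6,7,9}: Z {5,6,7,10}->{5,6,7}; X {3,5,6,7,9}->{6,7,9}
Constraint 4 (U != X) on D(U)={3,4,5,6,8} D(X)={6,7,9}: no change
So after all 4 constraints: D(X) = {6,7,9}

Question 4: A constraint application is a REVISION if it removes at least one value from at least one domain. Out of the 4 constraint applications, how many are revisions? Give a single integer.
Constraint 1 (X < Z) on D(X)={3,5,6,7,9} D(Z)={3,5,6,7,10}: Z {3,5,6,7,10}->{5,6,7,10} => REVISION
Constraint 2 (X != Z) on D(X)={3,5,6,7,9} D(Z)={5,6,7,10}: no change => not a revision
Constraint 3 (Z < X) on D(Z)={5,6,7,10} D(X)={3,5,6,7,9}: Z {5,6,7,10}->{5,6,7}; X {3,5,6,7,9}->{6,7,9} => REVISION
Constraint 4 (U != X) on D(U)={3,4,5,6,8} D(X)={6,7,9}: no change => not a revision
Total revisions = 2

Answer: 2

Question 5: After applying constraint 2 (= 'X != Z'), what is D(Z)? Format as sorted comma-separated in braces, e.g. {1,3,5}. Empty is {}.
Answer: {5,6,7,10}

Derivation:
Constraint 1 (X < Z) on D(X)={3,5,6,7,9} D(Z)={3,5,6,7,10}: Z {3,5,6,7,10}->{5,6,7,10}
Constraint 2 (X != Z) on D(X)={3,5,6,7,9} D(Z)={5,6,7,10}: no change
So after constraint 2: D(Z) = {5,6,7,10}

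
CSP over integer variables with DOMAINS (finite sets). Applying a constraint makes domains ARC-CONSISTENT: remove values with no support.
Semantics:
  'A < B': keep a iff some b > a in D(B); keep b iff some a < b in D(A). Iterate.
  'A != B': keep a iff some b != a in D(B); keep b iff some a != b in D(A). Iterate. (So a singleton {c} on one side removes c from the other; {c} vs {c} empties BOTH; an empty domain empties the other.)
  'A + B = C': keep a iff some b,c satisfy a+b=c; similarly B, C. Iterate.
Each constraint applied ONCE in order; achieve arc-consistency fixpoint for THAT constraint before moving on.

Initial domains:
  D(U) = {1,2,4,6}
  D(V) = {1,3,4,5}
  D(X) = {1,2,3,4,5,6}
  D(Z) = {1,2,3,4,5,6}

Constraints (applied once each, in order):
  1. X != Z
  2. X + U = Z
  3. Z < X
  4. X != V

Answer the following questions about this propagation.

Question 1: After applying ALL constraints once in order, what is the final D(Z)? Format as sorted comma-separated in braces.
Constraint 1 (X != Z) on D(X)={1,2,3,4,5,6} D(Z)={1,2,3,4,5,6}: no change
Constraint 2 (X + U = Z) on D(X)={1,2,3,4,5,6} D(U)={1,2,4,6} D(Z)={1,2,3,4,5,6}: X {1,2,3,4,5,6}->{1,2,3,4,5}; U {1,2,4,6}->{1,2,4}; Z {1,2,3,4,5,6}->{2,3,4,5,6}
Constraint 3 (Z < X) on D(Z)={2,3,4,5,6} D(X)={1,2,3,4,5}: Z {2,3,4,5,6}->{2,3,4}; X {1,2,3,4,5}->{3,4,5}
Constraint 4 (X != V) on D(X)={3,4,5} D(V)={1,3,4,5}: no change
So after all 4 constraints: D(Z) = {2,3,4}

Answer: {2,3,4}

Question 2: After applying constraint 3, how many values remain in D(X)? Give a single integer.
Answer: 3

Derivation:
Constraint 1 (X != Z) on D(X)={1,2,3,4,5,6} D(Z)={1,2,3,4,5,6}: no change
Constraint 2 (X + U = Z) on D(X)={1,2,3,4,5,6} D(U)={1,2,4,6} D(Z)={1,2,3,4,5,6}: X {1,2,3,4,5,6}->{1,2,3,4,5}; U {1,2,4,6}->{1,2,4}; Z {1,2,3,4,5,6}->{2,3,4,5,6}
Constraint 3 (Z < X) on D(Z)={2,3,4,5,6} D(X)={1,2,3,4,5}: Z {2,3,4,5,6}->{2,3,4}; X {1,2,3,4,5}->{3,4,5}
So after constraint 3: D(X)={3,4,5}, size = 3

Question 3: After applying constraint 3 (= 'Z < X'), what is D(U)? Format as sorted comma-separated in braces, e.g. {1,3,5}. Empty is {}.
Answer: {1,2,4}

Derivation:
Constraint 1 (X != Z) on D(X)={1,2,3,4,5,6} D(Z)={1,2,3,4,5,6}: no change
Constraint 2 (X + U = Z) on D(X)={1,2,3,4,5,6} D(U)={1,2,4,6} D(Z)={1,2,3,4,5,6}: X {1,2,3,4,5,6}->{1,2,3,4,5}; U {1,2,4,6}->{1,2,4}; Z {1,2,3,4,5,6}->{2,3,4,5,6}
Constraint 3 (Z < X) on D(Z)={2,3,4,5,6} D(X)={1,2,3,4,5}: Z {2,3,4,5,6}->{2,3,4}; X {1,2,3,4,5}->{3,4,5}
So after constraint 3: D(U) = {1,2,4}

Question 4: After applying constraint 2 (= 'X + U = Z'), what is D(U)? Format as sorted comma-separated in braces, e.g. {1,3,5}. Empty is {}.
Constraint 1 (X != Z) on D(X)={1,2,3,4,5,6} D(Z)={1,2,3,4,5,6}: no change
Constraint 2 (X + U = Z) on D(X)={1,2,3,4,5,6} D(U)={1,2,4,6} D(Z)={1,2,3,4,5,6}: X {1,2,3,4,5,6}->{1,2,3,4,5}; U {1,2,4,6}->{1,2,4}; Z {1,2,3,4,5,6}->{2,3,4,5,6}
So after constraint 2: D(U) = {1,2,4}

Answer: {1,2,4}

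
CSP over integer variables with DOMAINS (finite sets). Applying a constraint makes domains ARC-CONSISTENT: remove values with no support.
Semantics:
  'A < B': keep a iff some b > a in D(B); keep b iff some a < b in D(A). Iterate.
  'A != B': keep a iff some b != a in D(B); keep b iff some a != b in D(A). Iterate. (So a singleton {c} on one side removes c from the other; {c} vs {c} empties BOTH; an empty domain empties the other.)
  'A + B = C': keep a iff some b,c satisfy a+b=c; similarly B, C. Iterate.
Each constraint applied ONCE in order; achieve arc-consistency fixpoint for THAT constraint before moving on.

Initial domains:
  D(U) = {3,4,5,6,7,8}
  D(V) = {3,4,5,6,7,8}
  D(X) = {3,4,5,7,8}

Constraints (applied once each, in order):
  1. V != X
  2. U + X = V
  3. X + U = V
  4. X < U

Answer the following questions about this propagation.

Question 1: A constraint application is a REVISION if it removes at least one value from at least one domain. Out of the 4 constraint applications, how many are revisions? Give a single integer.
Constraint 1 (V != X) on D(V)={3,4,5,6,7,8} D(X)={3,4,5,7,8}: no change => not a revision
Constraint 2 (U + X = V) on D(U)={3,4,5,6,7,8} D(X)={3,4,5,7,8} D(V)={3,4,5,6,7,8}: U {3,4,5,6,7,8}->{3,4,5}; X {3,4,5,7,8}->{3,4,5}; V {3,4,5,6,7,8}->{6,7,8} => REVISION
Constraint 3 (X + U = V) on D(X)={3,4,5} D(U)={3,4,5} D(V)={6,7,8}: no change => not a revision
Constraint 4 (X < U) on D(X)={3,4,5} D(U)={3,4,5}: X {3,4,5}->{3,4}; U {3,4,5}->{4,5} => REVISION
Total revisions = 2

Answer: 2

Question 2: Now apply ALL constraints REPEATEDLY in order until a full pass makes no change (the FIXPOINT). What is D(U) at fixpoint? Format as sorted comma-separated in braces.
pass 0 (initial): D(U)={3,4,5,6,7,8}
pass 1: U {3,4,5,6,7,8}->{4,5}; V {3,4,5,6,7,8}->{6,7,8}; X {3,4,5,7,8}->{3,4}
pass 2: V {6,7,8}->{7,8}
pass 3: no change
Fixpoint after 3 passes: D(U) = {4,5}

Answer: {4,5}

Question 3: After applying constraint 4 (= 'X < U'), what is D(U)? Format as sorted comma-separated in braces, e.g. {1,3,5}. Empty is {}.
Answer: {4,5}

Derivation:
Constraint 1 (V != X) on D(V)={3,4,5,6,7,8} D(X)={3,4,5,7,8}: no change
Constraint 2 (U + X = V) on D(U)={3,4,5,6,7,8} D(X)={3,4,5,7,8} D(V)={3,4,5,6,7,8}: U {3,4,5,6,7,8}->{3,4,5}; X {3,4,5,7,8}->{3,4,5}; V {3,4,5,6,7,8}->{6,7,8}
Constraint 3 (X + U = V) on D(X)={3,4,5} D(U)={3,4,5} D(V)={6,7,8}: no change
Constraint 4 (X < U) on D(X)={3,4,5} D(U)={3,4,5}: X {3,4,5}->{3,4}; U {3,4,5}->{4,5}
So after constraint 4: D(U) = {4,5}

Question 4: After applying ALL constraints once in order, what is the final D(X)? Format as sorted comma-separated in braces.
Answer: {3,4}

Derivation:
Constraint 1 (V != X) on D(V)={3,4,5,6,7,8} D(X)={3,4,5,7,8}: no change
Constraint 2 (U + X = V) on D(U)={3,4,5,6,7,8} D(X)={3,4,5,7,8} D(V)={3,4,5,6,7,8}: U {3,4,5,6,7,8}->{3,4,5}; X {3,4,5,7,8}->{3,4,5}; V {3,4,5,6,7,8}->{6,7,8}
Constraint 3 (X + U = V) on D(X)={3,4,5} D(U)={3,4,5} D(V)={6,7,8}: no change
Constraint 4 (X < U) on D(X)={3,4,5} D(U)={3,4,5}: X {3,4,5}->{3,4}; U {3,4,5}->{4,5}
So after all 4 constraints: D(X) = {3,4}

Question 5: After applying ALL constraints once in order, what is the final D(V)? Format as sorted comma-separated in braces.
Constraint 1 (V != X) on D(V)={3,4,5,6,7,8} D(X)={3,4,5,7,8}: no change
Constraint 2 (U + X = V) on D(U)={3,4,5,6,7,8} D(X)={3,4,5,7,8} D(V)={3,4,5,6,7,8}: U {3,4,5,6,7,8}->{3,4,5}; X {3,4,5,7,8}->{3,4,5}; V {3,4,5,6,7,8}->{6,7,8}
Constraint 3 (X + U = V) on D(X)={3,4,5} D(U)={3,4,5} D(V)={6,7,8}: no change
Constraint 4 (X < U) on D(X)={3,4,5} D(U)={3,4,5}: X {3,4,5}->{3,4}; U {3,4,5}->{4,5}
So after all 4 constraints: D(V) = {6,7,8}

Answer: {6,7,8}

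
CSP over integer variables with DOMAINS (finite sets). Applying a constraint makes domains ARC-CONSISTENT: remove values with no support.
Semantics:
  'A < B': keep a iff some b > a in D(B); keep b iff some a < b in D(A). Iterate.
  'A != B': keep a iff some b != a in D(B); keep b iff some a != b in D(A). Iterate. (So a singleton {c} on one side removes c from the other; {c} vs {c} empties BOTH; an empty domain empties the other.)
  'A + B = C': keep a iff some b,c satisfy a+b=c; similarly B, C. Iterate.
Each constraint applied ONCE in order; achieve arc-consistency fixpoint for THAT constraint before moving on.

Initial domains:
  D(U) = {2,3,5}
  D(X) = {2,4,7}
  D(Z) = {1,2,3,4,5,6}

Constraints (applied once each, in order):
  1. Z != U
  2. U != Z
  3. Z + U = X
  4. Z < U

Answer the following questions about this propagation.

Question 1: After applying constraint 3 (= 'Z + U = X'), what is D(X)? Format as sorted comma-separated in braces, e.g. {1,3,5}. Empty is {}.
Constraint 1 (Z != U) on D(Z)={1,2,3,4,5,6} D(U)={2,3,5}: no change
Constraint 2 (U != Z) on D(U)={2,3,5} D(Z)={1,2,3,4,5,6}: no change
Constraint 3 (Z + U = X) on D(Z)={1,2,3,4,5,6} D(U)={2,3,5} D(X)={2,4,7}: Z {1,2,3,4,5,6}->{1,2,4,5}; X {2,4,7}->{4,7}
So after constraint 3: D(X) = {4,7}

Answer: {4,7}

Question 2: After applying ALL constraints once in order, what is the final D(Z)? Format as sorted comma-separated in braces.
Constraint 1 (Z != U) on D(Z)={1,2,3,4,5,6} D(U)={2,3,5}: no change
Constraint 2 (U != Z) on D(U)={2,3,5} D(Z)={1,2,3,4,5,6}: no change
Constraint 3 (Z + U = X) on D(Z)={1,2,3,4,5,6} D(U)={2,3,5} D(X)={2,4,7}: Z {1,2,3,4,5,6}->{1,2,4,5}; X {2,4,7}->{4,7}
Constraint 4 (Z < U) on D(Z)={1,2,4,5} D(U)={2,3,5}: Z {1,2,4,5}->{1,2,4}
So after all 4 constraints: D(Z) = {1,2,4}

Answer: {1,2,4}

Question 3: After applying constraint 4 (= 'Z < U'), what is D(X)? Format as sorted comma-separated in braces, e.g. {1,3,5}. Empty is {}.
Constraint 1 (Z != U) on D(Z)={1,2,3,4,5,6} D(U)={2,3,5}: no change
Constraint 2 (U != Z) on D(U)={2,3,5} D(Z)={1,2,3,4,5,6}: no change
Constraint 3 (Z + U = X) on D(Z)={1,2,3,4,5,6} D(U)={2,3,5} D(X)={2,4,7}: Z {1,2,3,4,5,6}->{1,2,4,5}; X {2,4,7}->{4,7}
Constraint 4 (Z < U) on D(Z)={1,2,4,5} D(U)={2,3,5}: Z {1,2,4,5}->{1,2,4}
So after constraint 4: D(X) = {4,7}

Answer: {4,7}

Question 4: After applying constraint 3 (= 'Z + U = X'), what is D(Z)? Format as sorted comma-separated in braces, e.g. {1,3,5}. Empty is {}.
Constraint 1 (Z != U) on D(Z)={1,2,3,4,5,6} D(U)={2,3,5}: no change
Constraint 2 (U != Z) on D(U)={2,3,5} D(Z)={1,2,3,4,5,6}: no change
Constraint 3 (Z + U = X) on D(Z)={1,2,3,4,5,6} D(U)={2,3,5} D(X)={2,4,7}: Z {1,2,3,4,5,6}->{1,2,4,5}; X {2,4,7}->{4,7}
So after constraint 3: D(Z) = {1,2,4,5}

Answer: {1,2,4,5}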